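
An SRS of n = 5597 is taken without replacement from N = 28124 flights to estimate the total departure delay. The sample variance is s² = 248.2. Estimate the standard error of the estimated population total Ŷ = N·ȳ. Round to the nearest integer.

Var(Ŷ) = N²·Var(ȳ) = N²·(1 − n/N)·s²/n.
f = 5597/28124 = 0.19901152; Var(ȳ) = 0.80098848·248.2/5597 = 0.035519982.
Var(Ŷ) = 28124² · 0.035519982 = 2.8094863 × 10^7.
SE(Ŷ) = √(2.8094863 × 10^7) = 5300.

5300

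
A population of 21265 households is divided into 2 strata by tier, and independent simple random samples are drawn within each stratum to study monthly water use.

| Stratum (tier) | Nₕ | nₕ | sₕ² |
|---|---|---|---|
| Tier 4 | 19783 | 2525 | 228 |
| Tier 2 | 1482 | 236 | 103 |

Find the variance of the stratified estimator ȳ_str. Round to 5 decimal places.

Var(ȳ_str) = Σₕ Wₕ²(1 − fₕ)sₕ²/nₕ with Wₕ = Nₕ/N, N = 21265.
Tier 4: Wₕ = 0.93030802; term = 0.93030802²·(1 − 0.12763484)·228/2525 = 0.068175025.
Tier 2: Wₕ = 0.06969198; term = 0.06969198²·(1 − 0.15924426)·103/236 = 0.0017822175.
Sum = 0.069957243.

0.06996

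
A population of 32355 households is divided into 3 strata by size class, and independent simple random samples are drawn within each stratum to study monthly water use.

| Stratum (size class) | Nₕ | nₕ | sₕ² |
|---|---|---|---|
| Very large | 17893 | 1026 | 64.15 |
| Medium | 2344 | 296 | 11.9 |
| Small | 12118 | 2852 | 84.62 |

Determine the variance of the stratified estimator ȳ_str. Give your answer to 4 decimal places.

Var(ȳ_str) = Σₕ Wₕ²(1 − fₕ)sₕ²/nₕ with Wₕ = Nₕ/N, N = 32355.
Very large: Wₕ = 0.55302117; term = 0.55302117²·(1 − 0.05734086)·64.15/1026 = 0.018025507.
Medium: Wₕ = 0.07244630; term = 0.07244630²·(1 − 0.12627986)·11.9/296 = 1.8435716 × 10^-4.
Small: Wₕ = 0.37453253; term = 0.37453253²·(1 − 0.23535237)·84.62/2852 = 0.0031824672.
Sum = 0.021392331.

0.0214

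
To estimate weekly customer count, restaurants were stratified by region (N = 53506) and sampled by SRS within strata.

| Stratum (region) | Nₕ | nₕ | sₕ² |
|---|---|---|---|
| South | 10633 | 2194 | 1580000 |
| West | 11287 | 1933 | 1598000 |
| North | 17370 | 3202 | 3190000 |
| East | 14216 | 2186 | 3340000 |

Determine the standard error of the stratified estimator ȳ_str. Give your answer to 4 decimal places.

Var(ȳ_str) = Σₕ Wₕ²(1 − fₕ)sₕ²/nₕ with Wₕ = Nₕ/N, N = 53506.
South: Wₕ = 0.19872538; term = 0.19872538²·(1 − 0.20633876)·1580000/2194 = 22.571597.
West: Wₕ = 0.21094830; term = 0.21094830²·(1 − 0.17125897)·1598000/1933 = 30.487081.
North: Wₕ = 0.32463649; term = 0.32463649²·(1 − 0.18434082)·3190000/3202 = 85.63923.
East: Wₕ = 0.26568983; term = 0.26568983²·(1 − 0.15377040)·3340000/2186 = 91.27133.
Sum = 229.96924.
SE = √(229.96924) = 15.1647.

15.1647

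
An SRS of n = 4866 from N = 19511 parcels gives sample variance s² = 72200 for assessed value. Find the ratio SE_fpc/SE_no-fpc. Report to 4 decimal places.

0.8664

f = n/N = 4866/19511 = 0.24939778.
SE_no-fpc = √(s²/n) = 3.8519669; SE_fpc = √((1−f)s²/n) = 3.3372402.
Ratio = √(1−f) = 0.86637303.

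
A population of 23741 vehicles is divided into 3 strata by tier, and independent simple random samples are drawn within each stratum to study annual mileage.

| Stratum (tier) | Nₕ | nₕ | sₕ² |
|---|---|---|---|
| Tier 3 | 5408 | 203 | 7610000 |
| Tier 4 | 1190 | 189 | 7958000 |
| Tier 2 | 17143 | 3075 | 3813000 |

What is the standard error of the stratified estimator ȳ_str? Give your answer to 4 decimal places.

49.9173

Var(ȳ_str) = Σₕ Wₕ²(1 − fₕ)sₕ²/nₕ with Wₕ = Nₕ/N, N = 23741.
Tier 3: Wₕ = 0.22779158; term = 0.22779158²·(1 − 0.03753698)·7610000/203 = 1872.1818.
Tier 4: Wₕ = 0.05012426; term = 0.05012426²·(1 − 0.15882353)·7958000/189 = 88.986711.
Tier 2: Wₕ = 0.72208416; term = 0.72208416²·(1 − 0.17937351)·3813000/3075 = 530.5702.
Sum = 2491.7387.
SE = √(2491.7387) = 49.9173.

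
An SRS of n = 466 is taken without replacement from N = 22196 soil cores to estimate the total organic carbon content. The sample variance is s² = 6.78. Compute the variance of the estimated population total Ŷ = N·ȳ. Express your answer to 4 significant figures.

7.017 × 10^6

Var(Ŷ) = N²·Var(ȳ) = N²·(1 − n/N)·s²/n.
f = 466/22196 = 0.02099477; Var(ȳ) = 0.97900523·6.78/466 = 0.014243896.
Var(Ŷ) = 22196² · 0.014243896 = 7.0174322 × 10^6.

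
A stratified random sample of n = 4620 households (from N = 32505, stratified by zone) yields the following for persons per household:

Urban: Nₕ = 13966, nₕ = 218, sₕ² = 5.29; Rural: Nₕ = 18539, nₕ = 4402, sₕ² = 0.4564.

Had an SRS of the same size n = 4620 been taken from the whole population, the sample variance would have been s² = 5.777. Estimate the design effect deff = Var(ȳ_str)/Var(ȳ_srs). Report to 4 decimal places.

4.1348

Var(ȳ_str) = Σ Wₕ²(1−fₕ)sₕ²/nₕ with Wₕ = Nₕ/32505:
  Urban: (13966/32505)²·(1−218/13966)·5.29/218 = 0.0044097138
  Rural: (18539/32505)²·(1−4402/18539)·0.4564/4402 = 2.5718096 × 10^-5
  → Var(ȳ_str) = 0.0044354319.
Var(ȳ_srs) = (1 − 4620/32505)·5.777/4620 = 0.0010727064.
deff = 0.0044354319 / 0.0010727064 = 4.1348.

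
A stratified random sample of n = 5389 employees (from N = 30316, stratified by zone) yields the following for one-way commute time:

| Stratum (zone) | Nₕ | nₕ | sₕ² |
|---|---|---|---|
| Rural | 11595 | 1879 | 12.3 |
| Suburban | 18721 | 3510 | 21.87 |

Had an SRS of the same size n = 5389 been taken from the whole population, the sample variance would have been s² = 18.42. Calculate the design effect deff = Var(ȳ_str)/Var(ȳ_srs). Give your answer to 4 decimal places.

Var(ȳ_str) = Σ Wₕ²(1−fₕ)sₕ²/nₕ with Wₕ = Nₕ/30316:
  Rural: (11595/30316)²·(1−1879/11595)·12.3/1879 = 8.0240346 × 10^-4
  Suburban: (18721/30316)²·(1−3510/18721)·21.87/3510 = 0.0019305661
  → Var(ȳ_str) = 0.0027329696.
Var(ȳ_srs) = (1 − 5389/30316)·18.42/5389 = 0.0028104739.
deff = 0.0027329696 / 0.0028104739 = 0.9724.

0.9724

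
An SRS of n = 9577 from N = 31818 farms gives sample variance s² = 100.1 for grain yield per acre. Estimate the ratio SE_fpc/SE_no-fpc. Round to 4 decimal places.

0.8361

f = n/N = 9577/31818 = 0.30099315.
SE_no-fpc = √(s²/n) = 0.10223563; SE_fpc = √((1−f)s²/n) = 0.085475768.
Ratio = √(1−f) = 0.83606630.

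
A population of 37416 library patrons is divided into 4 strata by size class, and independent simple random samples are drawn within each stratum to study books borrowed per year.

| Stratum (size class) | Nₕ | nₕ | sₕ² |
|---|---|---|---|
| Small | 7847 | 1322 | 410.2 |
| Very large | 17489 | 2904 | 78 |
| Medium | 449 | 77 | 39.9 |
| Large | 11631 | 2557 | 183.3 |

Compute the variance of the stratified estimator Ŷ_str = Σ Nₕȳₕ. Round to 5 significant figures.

3.0391 × 10^7

Var(Ŷ_str) = Σₕ Nₕ²(1 − fₕ)sₕ²/nₕ.
Small: 7847²·(1 − 1322/7847)·410.2/1322 = 1.5887237 × 10^7.
Very large: 17489²·(1 − 2904/17489)·78/2904 = 6.8512435 × 10^6.
Medium: 449²·(1 − 77/449)·39.9/77 = 86550.873.
Large: 11631²·(1 − 2557/11631)·183.3/2557 = 7.565673 × 10^6.
Sum = 3.0390704 × 10^7.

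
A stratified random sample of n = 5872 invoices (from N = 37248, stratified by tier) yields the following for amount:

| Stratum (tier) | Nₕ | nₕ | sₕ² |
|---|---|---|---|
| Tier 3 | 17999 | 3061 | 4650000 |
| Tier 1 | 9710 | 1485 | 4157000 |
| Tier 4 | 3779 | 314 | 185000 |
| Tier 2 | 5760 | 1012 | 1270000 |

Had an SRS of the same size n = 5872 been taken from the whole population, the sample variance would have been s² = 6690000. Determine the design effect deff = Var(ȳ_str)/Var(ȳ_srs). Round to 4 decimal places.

0.5062

Var(ȳ_str) = Σ Wₕ²(1−fₕ)sₕ²/nₕ with Wₕ = Nₕ/37248:
  Tier 3: (17999/37248)²·(1−3061/17999)·4650000/3061 = 294.39101
  Tier 1: (9710/37248)²·(1−1485/9710)·4157000/1485 = 161.13979
  Tier 4: (3779/37248)²·(1−314/3779)·185000/314 = 5.5605314
  Tier 2: (5760/37248)²·(1−1012/5760)·1270000/1012 = 24.737197
  → Var(ȳ_str) = 485.82853.
Var(ȳ_srs) = (1 − 5872/37248)·6690000/5872 = 959.69822.
deff = 485.82853 / 959.69822 = 0.5062.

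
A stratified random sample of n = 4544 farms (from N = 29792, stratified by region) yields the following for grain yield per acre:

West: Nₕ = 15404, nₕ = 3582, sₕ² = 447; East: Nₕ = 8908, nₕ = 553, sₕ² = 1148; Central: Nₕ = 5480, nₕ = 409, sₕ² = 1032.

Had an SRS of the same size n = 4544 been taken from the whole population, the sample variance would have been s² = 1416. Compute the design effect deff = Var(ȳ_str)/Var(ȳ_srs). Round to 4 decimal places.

1.0553

Var(ȳ_str) = Σ Wₕ²(1−fₕ)sₕ²/nₕ with Wₕ = Nₕ/29792:
  West: (15404/29792)²·(1−3582/15404)·447/3582 = 0.025603957
  East: (8908/29792)²·(1−553/8908)·1148/553 = 0.17407809
  Central: (5480/29792)²·(1−409/5480)·1032/409 = 0.079000755
  → Var(ȳ_str) = 0.2786828.
Var(ȳ_srs) = (1 − 4544/29792)·1416/4544 = 0.26409018.
deff = 0.2786828 / 0.26409018 = 1.0553.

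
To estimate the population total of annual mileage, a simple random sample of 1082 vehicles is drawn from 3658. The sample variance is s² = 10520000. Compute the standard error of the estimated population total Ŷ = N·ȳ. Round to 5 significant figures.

Var(Ŷ) = N²·Var(ȳ) = N²·(1 − n/N)·s²/n.
f = 1082/3658 = 0.29579005; Var(ȳ) = 0.70420995·10520000/1082 = 6846.8472.
Var(Ŷ) = 3658² · 6846.8472 = 9.1617416 × 10^10.
SE(Ŷ) = √(9.1617416 × 10^10) = 302680.

302680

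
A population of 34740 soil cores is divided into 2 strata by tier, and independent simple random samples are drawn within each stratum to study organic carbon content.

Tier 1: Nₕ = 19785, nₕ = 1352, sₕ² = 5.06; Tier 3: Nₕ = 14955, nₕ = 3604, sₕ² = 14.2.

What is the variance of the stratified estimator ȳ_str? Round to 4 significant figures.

Var(ȳ_str) = Σₕ Wₕ²(1 − fₕ)sₕ²/nₕ with Wₕ = Nₕ/N, N = 34740.
Tier 1: Wₕ = 0.56951641; term = 0.56951641²·(1 − 0.06833460)·5.06/1352 = 0.0011309575.
Tier 3: Wₕ = 0.43048359; term = 0.43048359²·(1 − 0.24098964)·14.2/3604 = 5.5419739 × 10^-4.
Sum = 0.0016851549.

0.001685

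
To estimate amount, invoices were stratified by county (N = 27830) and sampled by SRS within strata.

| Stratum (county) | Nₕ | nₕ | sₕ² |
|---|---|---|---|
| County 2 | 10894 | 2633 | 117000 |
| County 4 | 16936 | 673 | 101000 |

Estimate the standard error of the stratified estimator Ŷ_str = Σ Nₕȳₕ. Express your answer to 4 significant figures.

Var(Ŷ_str) = Σₕ Nₕ²(1 − fₕ)sₕ²/nₕ.
County 2: 10894²·(1 − 2633/10894)·117000/2633 = 3.9990331 × 10^9.
County 4: 16936²·(1 − 673/16936)·101000/673 = 4.1334988 × 10^10.
Sum = 4.5334021 × 10^10.
SE = √(4.5334021 × 10^10) = 212900.

212900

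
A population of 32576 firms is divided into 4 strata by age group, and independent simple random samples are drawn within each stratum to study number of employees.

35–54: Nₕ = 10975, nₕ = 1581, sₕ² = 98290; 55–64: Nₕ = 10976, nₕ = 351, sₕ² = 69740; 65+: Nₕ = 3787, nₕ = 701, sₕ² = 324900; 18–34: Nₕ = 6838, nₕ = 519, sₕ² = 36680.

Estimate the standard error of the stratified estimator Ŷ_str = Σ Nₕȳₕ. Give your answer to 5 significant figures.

195070

Var(Ŷ_str) = Σₕ Nₕ²(1 − fₕ)sₕ²/nₕ.
35–54: 10975²·(1 − 1581/10975)·98290/1581 = 6.4096239 × 10^9.
55–64: 10976²·(1 − 351/10976)·69740/351 = 2.3171165 × 10^10.
65+: 3787²·(1 − 701/3787)·324900/701 = 5.416552 × 10^9.
18–34: 6838²·(1 − 519/6838)·36680/519 = 3.0537918 × 10^9.
Sum = 3.8051133 × 10^10.
SE = √(3.8051133 × 10^10) = 195070.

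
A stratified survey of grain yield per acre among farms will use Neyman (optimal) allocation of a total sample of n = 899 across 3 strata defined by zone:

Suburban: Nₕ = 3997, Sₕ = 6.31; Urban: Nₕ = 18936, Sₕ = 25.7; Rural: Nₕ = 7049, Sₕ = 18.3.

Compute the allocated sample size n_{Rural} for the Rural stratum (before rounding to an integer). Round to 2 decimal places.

180.95

Neyman allocation: nₕ = n·NₕSₕ / Σⱼ NⱼSⱼ.
Σ NⱼSⱼ = 3997·6.31 + 18936·25.7 + 7049·18.3 = 640872.97.
n_{Rural} = 899·7049·18.3 / 640872.97 = 180.95.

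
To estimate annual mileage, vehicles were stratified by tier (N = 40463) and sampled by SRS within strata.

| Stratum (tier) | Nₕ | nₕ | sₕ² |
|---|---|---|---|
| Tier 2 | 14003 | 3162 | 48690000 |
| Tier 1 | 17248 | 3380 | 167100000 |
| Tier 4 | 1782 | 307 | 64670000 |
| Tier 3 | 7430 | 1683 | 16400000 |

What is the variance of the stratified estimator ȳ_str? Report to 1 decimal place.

9242.7

Var(ȳ_str) = Σₕ Wₕ²(1 − fₕ)sₕ²/nₕ with Wₕ = Nₕ/N, N = 40463.
Tier 2: Wₕ = 0.34606925; term = 0.34606925²·(1 − 0.22580876)·48690000/3162 = 1427.7501.
Tier 1: Wₕ = 0.42626597; term = 0.42626597²·(1 − 0.19596475)·167100000/3380 = 7222.6433.
Tier 4: Wₕ = 0.04404023; term = 0.04404023²·(1 − 0.17227834)·64670000/307 = 338.1801.
Tier 3: Wₕ = 0.18362455; term = 0.18362455²·(1 − 0.22651413)·16400000/1683 = 254.14033.
Sum = 9242.7138.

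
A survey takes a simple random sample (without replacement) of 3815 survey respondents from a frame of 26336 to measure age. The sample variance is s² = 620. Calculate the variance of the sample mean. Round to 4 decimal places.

0.1390

Under SRS without replacement, Var(ȳ) = (1 − f)·s²/n with f = n/N = 3815/26336 = 0.14485875.
Var(ȳ) = (1 − 0.14485875)·620/3815 = 0.85514125·0.16251638 = 0.13897446.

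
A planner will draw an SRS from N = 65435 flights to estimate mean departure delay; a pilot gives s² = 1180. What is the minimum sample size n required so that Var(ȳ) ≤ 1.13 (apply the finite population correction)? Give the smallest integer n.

Without fpc, n₀ = s²/D = 1180/1.13 = 1044.2478.
With fpc, (1 − n/N)·s²/n ≤ D requires n ≥ n₀/(1 + n₀/N) = 1044.2478/(1 + 1044.2478/65435) = 1027.8449.
Rounding up, n = 1028.

1028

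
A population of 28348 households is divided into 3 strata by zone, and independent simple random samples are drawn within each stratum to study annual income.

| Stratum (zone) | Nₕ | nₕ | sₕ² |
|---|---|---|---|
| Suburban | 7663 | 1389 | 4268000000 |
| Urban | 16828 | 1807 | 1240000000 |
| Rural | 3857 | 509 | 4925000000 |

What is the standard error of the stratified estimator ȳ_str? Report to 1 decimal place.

Var(ȳ_str) = Σₕ Wₕ²(1 − fₕ)sₕ²/nₕ with Wₕ = Nₕ/N, N = 28348.
Suburban: Wₕ = 0.27031889; term = 0.27031889²·(1 − 0.18126060)·4268000000/1389 = 183831.81.
Urban: Wₕ = 0.59362213; term = 0.59362213²·(1 − 0.10738056)·1240000000/1807 = 215849.
Rural: Wₕ = 0.13605898; term = 0.13605898²·(1 − 0.13196785)·4925000000/509 = 155481.49.
Sum = 555162.3.
SE = √(555162.3) = 745.1.

745.1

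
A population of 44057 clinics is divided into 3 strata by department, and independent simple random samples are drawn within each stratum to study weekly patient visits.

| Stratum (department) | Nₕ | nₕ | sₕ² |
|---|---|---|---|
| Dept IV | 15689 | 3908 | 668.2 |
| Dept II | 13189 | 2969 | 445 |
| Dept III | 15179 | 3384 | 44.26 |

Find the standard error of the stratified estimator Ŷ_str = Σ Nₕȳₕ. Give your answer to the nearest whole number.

7359

Var(Ŷ_str) = Σₕ Nₕ²(1 − fₕ)sₕ²/nₕ.
Dept IV: 15689²·(1 − 3908/15689)·668.2/3908 = 3.1603075 × 10^7.
Dept II: 13189²·(1 − 2969/13189)·445/2969 = 2.0202847 × 10^7.
Dept III: 15179²·(1 − 3384/15179)·44.26/3384 = 2.341651 × 10^6.
Sum = 5.4147573 × 10^7.
SE = √(5.4147573 × 10^7) = 7359.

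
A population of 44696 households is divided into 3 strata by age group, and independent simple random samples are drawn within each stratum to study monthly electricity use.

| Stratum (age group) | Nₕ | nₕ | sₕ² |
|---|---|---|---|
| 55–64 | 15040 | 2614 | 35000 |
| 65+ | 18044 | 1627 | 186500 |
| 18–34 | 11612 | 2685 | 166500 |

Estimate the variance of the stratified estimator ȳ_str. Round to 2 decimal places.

Var(ȳ_str) = Σₕ Wₕ²(1 − fₕ)sₕ²/nₕ with Wₕ = Nₕ/N, N = 44696.
55–64: Wₕ = 0.33649544; term = 0.33649544²·(1 − 0.17380319)·35000/2614 = 1.2525767.
65+: Wₕ = 0.40370503; term = 0.40370503²·(1 − 0.09016848)·186500/1627 = 16.997325.
18–34: Wₕ = 0.25979953; term = 0.25979953²·(1 − 0.23122632)·166500/2685 = 3.2176974.
Sum = 21.467599.

21.47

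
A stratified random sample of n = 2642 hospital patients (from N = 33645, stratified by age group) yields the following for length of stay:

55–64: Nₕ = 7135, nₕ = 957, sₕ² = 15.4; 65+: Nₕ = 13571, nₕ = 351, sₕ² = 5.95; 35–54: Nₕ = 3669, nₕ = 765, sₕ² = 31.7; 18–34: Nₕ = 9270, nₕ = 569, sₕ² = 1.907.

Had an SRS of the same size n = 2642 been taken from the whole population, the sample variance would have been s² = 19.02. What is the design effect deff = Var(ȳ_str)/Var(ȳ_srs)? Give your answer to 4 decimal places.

0.5943

Var(ȳ_str) = Σ Wₕ²(1−fₕ)sₕ²/nₕ with Wₕ = Nₕ/33645:
  55–64: (7135/33645)²·(1−957/7135)·15.4/957 = 6.2662771 × 10^-4
  65+: (13571/33645)²·(1−351/13571)·5.95/351 = 0.0026866562
  35–54: (3669/33645)²·(1−765/3669)·31.7/765 = 3.9003276 × 10^-4
  18–34: (9270/33645)²·(1−569/9270)·1.907/569 = 2.3880657 × 10^-4
  → Var(ȳ_str) = 0.0039421232.
Var(ȳ_srs) = (1 − 2642/33645)·19.02/2642 = 0.0066337773.
deff = 0.0039421232 / 0.0066337773 = 0.5943.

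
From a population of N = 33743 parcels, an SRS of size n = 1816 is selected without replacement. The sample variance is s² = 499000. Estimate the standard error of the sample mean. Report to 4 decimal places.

16.1243

Under SRS without replacement, Var(ȳ) = (1 − f)·s²/n with f = n/N = 1816/33743 = 0.05381857.
Var(ȳ) = (1 − 0.05381857)·499000/1816 = 0.94618143·274.77974 = 259.99148.
SE(ȳ) = √(259.99148) = 16.1243.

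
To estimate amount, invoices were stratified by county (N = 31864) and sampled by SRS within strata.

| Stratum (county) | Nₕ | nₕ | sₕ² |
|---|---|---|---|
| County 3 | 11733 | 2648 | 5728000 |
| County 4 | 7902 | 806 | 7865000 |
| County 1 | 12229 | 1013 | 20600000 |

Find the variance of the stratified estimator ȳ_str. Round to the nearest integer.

Var(ȳ_str) = Σₕ Wₕ²(1 − fₕ)sₕ²/nₕ with Wₕ = Nₕ/N, N = 31864.
County 3: Wₕ = 0.36822119; term = 0.36822119²·(1 − 0.22568823)·5728000/2648 = 227.10068.
County 4: Wₕ = 0.24799146; term = 0.24799146²·(1 − 0.10199949)·7865000/806 = 538.90688.
County 1: Wₕ = 0.38378735; term = 0.38378735²·(1 − 0.08283588)·20600000/1013 = 2747.1738.
Sum = 3513.1814.

3513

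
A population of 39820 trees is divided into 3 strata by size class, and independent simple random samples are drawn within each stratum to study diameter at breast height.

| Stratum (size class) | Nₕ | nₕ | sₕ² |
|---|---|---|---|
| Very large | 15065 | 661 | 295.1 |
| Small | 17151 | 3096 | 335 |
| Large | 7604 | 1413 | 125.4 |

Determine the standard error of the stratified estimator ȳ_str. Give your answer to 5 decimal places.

0.28316

Var(ȳ_str) = Σₕ Wₕ²(1 − fₕ)sₕ²/nₕ with Wₕ = Nₕ/N, N = 39820.
Very large: Wₕ = 0.37832747; term = 0.37832747²·(1 − 0.04387654)·295.1/661 = 0.061096663.
Small: Wₕ = 0.43071321; term = 0.43071321²·(1 − 0.18051426)·335/3096 = 0.016449839.
Large: Wₕ = 0.19095932; term = 0.19095932²·(1 − 0.18582325)·125.4/1413 = 0.0026348493.
Sum = 0.080181351.
SE = √(0.080181351) = 0.28316.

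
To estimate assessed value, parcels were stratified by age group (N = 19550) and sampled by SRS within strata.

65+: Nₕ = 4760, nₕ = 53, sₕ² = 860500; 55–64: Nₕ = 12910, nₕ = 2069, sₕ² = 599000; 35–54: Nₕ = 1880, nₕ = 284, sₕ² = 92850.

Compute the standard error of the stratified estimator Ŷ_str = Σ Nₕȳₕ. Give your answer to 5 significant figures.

Var(Ŷ_str) = Σₕ Nₕ²(1 − fₕ)sₕ²/nₕ.
65+: 4760²·(1 − 53/4760)·860500/53 = 3.6376939 × 10^11.
55–64: 12910²·(1 − 2069/12910)·599000/2069 = 4.0519299 × 10^10.
35–54: 1880²·(1 − 284/1880)·92850/284 = 9.8096679 × 10^8.
Sum = 4.0526966 × 10^11.
SE = √(4.0526966 × 10^11) = 636610.

636610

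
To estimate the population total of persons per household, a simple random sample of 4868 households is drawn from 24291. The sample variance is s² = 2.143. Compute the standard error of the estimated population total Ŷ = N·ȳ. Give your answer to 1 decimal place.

455.7

Var(Ŷ) = N²·Var(ȳ) = N²·(1 − n/N)·s²/n.
f = 4868/24291 = 0.20040344; Var(ȳ) = 0.79959656·2.143/4868 = 3.5199988 × 10^-4.
Var(Ŷ) = 24291² · (3.5199988 × 10^-4) = 207698.47.
SE(Ŷ) = √(207698.47) = 455.7.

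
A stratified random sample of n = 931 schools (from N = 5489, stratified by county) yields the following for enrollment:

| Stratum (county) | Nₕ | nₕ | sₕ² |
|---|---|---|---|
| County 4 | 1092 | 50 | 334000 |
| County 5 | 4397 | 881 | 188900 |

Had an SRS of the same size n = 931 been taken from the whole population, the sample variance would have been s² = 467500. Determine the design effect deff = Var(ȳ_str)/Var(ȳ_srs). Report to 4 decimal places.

Var(ȳ_str) = Σ Wₕ²(1−fₕ)sₕ²/nₕ with Wₕ = Nₕ/5489:
  County 4: (1092/5489)²·(1−50/1092)·334000/50 = 252.27857
  County 5: (4397/5489)²·(1−881/4397)·188900/881 = 110.02083
  → Var(ȳ_str) = 362.2994.
Var(ȳ_srs) = (1 − 931/5489)·467500/931 = 416.97789.
deff = 362.2994 / 416.97789 = 0.8689.

0.8689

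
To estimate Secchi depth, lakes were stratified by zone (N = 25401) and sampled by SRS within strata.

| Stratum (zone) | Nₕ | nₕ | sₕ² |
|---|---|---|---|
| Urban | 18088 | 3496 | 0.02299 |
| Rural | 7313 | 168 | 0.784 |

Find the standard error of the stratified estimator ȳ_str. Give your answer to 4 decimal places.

Var(ȳ_str) = Σₕ Wₕ²(1 − fₕ)sₕ²/nₕ with Wₕ = Nₕ/N, N = 25401.
Urban: Wₕ = 0.71209795; term = 0.71209795²·(1 − 0.19327731)·0.02299/3496 = 2.6901177 × 10^-6.
Rural: Wₕ = 0.28790205; term = 0.28790205²·(1 − 0.02297279)·0.784/168 = 3.7792268 × 10^-4.
Sum = 3.806128 × 10^-4.
SE = √(3.806128 × 10^-4) = 0.0195.

0.0195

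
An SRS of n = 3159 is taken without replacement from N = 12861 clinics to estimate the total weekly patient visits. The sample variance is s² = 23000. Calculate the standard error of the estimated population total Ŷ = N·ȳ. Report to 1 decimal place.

30141.0

Var(Ŷ) = N²·Var(ȳ) = N²·(1 − n/N)·s²/n.
f = 3159/12861 = 0.24562631; Var(ȳ) = 0.75437369·23000/3159 = 5.4924327.
Var(Ŷ) = 12861² · 5.4924327 = 9.0847759 × 10^8.
SE(Ŷ) = √(9.0847759 × 10^8) = 30141.0.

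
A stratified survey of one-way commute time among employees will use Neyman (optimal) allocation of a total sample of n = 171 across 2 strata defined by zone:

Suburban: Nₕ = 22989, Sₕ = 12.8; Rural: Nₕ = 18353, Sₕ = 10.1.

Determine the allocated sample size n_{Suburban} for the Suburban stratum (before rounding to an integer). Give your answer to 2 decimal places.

104.91

Neyman allocation: nₕ = n·NₕSₕ / Σⱼ NⱼSⱼ.
Σ NⱼSⱼ = 22989·12.8 + 18353·10.1 = 479624.5.
n_{Suburban} = 171·22989·12.8 / 479624.5 = 104.91.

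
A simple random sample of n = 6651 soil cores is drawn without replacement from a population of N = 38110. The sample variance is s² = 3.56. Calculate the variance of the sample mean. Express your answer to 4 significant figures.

4.418 × 10^-4

Under SRS without replacement, Var(ȳ) = (1 − f)·s²/n with f = n/N = 6651/38110 = 0.17452112.
Var(ȳ) = (1 − 0.17452112)·3.56/6651 = 0.82547888·5.3525786 × 10^-4 = 4.4184405 × 10^-4.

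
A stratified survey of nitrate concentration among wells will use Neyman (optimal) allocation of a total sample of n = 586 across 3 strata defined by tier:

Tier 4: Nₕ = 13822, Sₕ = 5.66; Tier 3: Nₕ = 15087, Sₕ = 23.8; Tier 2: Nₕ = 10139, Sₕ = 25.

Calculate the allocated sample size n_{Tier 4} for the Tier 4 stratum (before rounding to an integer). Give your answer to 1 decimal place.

66.4

Neyman allocation: nₕ = n·NₕSₕ / Σⱼ NⱼSⱼ.
Σ NⱼSⱼ = 13822·5.66 + 15087·23.8 + 10139·25 = 690778.12.
n_{Tier 4} = 586·13822·5.66 / 690778.12 = 66.4.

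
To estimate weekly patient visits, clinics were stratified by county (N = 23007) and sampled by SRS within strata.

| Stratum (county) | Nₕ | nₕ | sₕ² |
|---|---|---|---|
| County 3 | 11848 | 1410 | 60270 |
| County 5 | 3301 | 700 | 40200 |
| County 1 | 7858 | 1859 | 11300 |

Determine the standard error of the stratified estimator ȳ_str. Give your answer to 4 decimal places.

3.3852

Var(ȳ_str) = Σₕ Wₕ²(1 − fₕ)sₕ²/nₕ with Wₕ = Nₕ/N, N = 23007.
County 3: Wₕ = 0.51497370; term = 0.51497370²·(1 − 0.11900743)·60270/1410 = 9.9867558.
County 5: Wₕ = 0.14347807; term = 0.14347807²·(1 − 0.21205695)·40200/700 = 0.93152369.
County 1: Wₕ = 0.34154822; term = 0.34154822²·(1 − 0.23657419)·11300/1859 = 0.5413398.
Sum = 11.459619.
SE = √(11.459619) = 3.3852.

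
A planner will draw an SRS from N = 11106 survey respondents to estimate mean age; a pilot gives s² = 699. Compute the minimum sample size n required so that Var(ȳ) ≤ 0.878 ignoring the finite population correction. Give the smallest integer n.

797

Without fpc, n₀ = s²/D = 699/0.878 = 796.1276.
Rounding up, n = 797.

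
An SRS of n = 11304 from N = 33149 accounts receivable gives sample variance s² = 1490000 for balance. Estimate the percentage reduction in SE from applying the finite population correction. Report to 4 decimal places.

18.8215

f = n/N = 11304/33149 = 0.34100576.
SE_no-fpc = √(s²/n) = 11.48093; SE_fpc = √((1−f)s²/n) = 9.320042.
Ratio = √(1−f) = 0.81178460. Reduction = 100·(1 − 0.81178460) = 18.8215%.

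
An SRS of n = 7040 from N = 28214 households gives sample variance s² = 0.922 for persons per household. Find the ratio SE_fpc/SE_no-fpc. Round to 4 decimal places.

f = n/N = 7040/28214 = 0.24952151.
SE_no-fpc = √(s²/n) = 0.011444034; SE_fpc = √((1−f)s²/n) = 0.0099139849.
Ratio = √(1−f) = 0.86630161.

0.8663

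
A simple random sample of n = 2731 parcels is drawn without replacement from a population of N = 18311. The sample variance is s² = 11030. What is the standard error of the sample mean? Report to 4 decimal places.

1.8538

Under SRS without replacement, Var(ȳ) = (1 − f)·s²/n with f = n/N = 2731/18311 = 0.14914532.
Var(ȳ) = (1 − 0.14914532)·11030/2731 = 0.85085468·4.0388136 = 3.4364435.
SE(ȳ) = √(3.4364435) = 1.8538.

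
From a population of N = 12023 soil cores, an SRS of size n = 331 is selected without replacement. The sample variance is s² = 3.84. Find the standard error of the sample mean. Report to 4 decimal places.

0.1062

Under SRS without replacement, Var(ȳ) = (1 − f)·s²/n with f = n/N = 331/12023 = 0.02753057.
Var(ȳ) = (1 − 0.02753057)·3.84/331 = 0.97246943·0.011601208 = 0.011281821.
SE(ȳ) = √(0.011281821) = 0.1062.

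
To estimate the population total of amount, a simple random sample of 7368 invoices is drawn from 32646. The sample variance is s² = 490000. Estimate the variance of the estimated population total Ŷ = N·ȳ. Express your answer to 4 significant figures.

Var(Ŷ) = N²·Var(ȳ) = N²·(1 − n/N)·s²/n.
f = 7368/32646 = 0.22569381; Var(ȳ) = 0.77430619·490000/7368 = 51.494304.
Var(Ŷ) = 32646² · 51.494304 = 5.4880637 × 10^10.

5.488 × 10^10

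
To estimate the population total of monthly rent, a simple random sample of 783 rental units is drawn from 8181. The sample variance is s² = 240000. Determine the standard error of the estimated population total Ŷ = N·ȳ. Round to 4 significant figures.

Var(Ŷ) = N²·Var(ȳ) = N²·(1 − n/N)·s²/n.
f = 783/8181 = 0.09570957; Var(ȳ) = 0.90429043·240000/783 = 277.17714.
Var(Ŷ) = 8181² · 277.17714 = 1.8551123 × 10^10.
SE(Ŷ) = √(1.8551123 × 10^10) = 136200.

136200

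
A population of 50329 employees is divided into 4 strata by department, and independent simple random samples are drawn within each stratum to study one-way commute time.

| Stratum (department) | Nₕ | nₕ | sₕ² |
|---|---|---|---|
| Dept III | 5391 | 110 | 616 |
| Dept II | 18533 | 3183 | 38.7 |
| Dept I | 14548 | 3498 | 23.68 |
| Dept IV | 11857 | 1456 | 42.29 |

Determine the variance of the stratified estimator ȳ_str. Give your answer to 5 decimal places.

Var(ȳ_str) = Σₕ Wₕ²(1 − fₕ)sₕ²/nₕ with Wₕ = Nₕ/N, N = 50329.
Dept III: Wₕ = 0.10711518; term = 0.10711518²·(1 − 0.02040438)·616/110 = 0.062941476.
Dept II: Wₕ = 0.36823700; term = 0.36823700²·(1 − 0.17174769)·38.7/3183 = 0.0013655004.
Dept I: Wₕ = 0.28905800; term = 0.28905800²·(1 − 0.24044542)·23.68/3498 = 4.296263 × 10^-4.
Dept IV: Wₕ = 0.23558982; term = 0.23558982²·(1 − 0.12279666)·42.29/1456 = 0.0014141309.
Sum = 0.066150734.

0.06615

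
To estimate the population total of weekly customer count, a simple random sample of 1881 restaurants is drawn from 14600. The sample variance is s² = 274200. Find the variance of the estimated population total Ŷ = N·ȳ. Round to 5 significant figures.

Var(Ŷ) = N²·Var(ȳ) = N²·(1 − n/N)·s²/n.
f = 1881/14600 = 0.12883562; Var(ȳ) = 0.87116438·274200/1881 = 126.9927.
Var(Ŷ) = 14600² · 126.9927 = 2.7069764 × 10^10.

2.7070 × 10^10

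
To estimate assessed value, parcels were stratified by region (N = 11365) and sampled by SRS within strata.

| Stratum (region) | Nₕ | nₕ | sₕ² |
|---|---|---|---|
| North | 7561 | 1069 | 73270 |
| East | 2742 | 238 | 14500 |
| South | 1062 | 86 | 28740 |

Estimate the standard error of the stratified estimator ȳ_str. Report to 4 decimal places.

Var(ȳ_str) = Σₕ Wₕ²(1 − fₕ)sₕ²/nₕ with Wₕ = Nₕ/N, N = 11365.
North: Wₕ = 0.66528817; term = 0.66528817²·(1 − 0.14138341)·73270/1069 = 26.047578.
East: Wₕ = 0.24126705; term = 0.24126705²·(1 − 0.08679796)·14500/238 = 3.2385749.
South: Wₕ = 0.09344479; term = 0.09344479²·(1 − 0.08097928)·28740/86 = 2.6817838.
Sum = 31.967937.
SE = √(31.967937) = 5.6540.

5.6540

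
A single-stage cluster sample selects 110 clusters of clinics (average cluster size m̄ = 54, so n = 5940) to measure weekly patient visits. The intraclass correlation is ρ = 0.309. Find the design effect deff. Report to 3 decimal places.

deff = 1 + (54 − 1)·0.309 = 1 + 16.377 = 17.377.

17.377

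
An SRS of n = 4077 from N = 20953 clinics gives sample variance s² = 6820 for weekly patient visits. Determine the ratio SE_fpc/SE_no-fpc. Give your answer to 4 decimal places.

f = n/N = 4077/20953 = 0.19457834.
SE_no-fpc = √(s²/n) = 1.2933672; SE_fpc = √((1−f)s²/n) = 1.1607361.
Ratio = √(1−f) = 0.89745287.

0.8975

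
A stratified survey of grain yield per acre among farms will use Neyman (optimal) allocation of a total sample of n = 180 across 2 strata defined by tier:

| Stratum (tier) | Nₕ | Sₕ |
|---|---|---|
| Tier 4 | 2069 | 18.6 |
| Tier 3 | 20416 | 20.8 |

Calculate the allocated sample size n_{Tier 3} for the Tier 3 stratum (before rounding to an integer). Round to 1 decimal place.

165.0

Neyman allocation: nₕ = n·NₕSₕ / Σⱼ NⱼSⱼ.
Σ NⱼSⱼ = 2069·18.6 + 20416·20.8 = 463136.2.
n_{Tier 3} = 180·20416·20.8 / 463136.2 = 165.0.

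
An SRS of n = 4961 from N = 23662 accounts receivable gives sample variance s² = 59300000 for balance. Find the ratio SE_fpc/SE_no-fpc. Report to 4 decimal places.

f = n/N = 4961/23662 = 0.20966106.
SE_no-fpc = √(s²/n) = 109.33085; SE_fpc = √((1−f)s²/n) = 97.196231.
Ratio = √(1−f) = 0.88901009.

0.8890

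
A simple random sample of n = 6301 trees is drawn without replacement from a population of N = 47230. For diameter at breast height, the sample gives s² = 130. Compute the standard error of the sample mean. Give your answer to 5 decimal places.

Under SRS without replacement, Var(ȳ) = (1 − f)·s²/n with f = n/N = 6301/47230 = 0.13341097.
Var(ȳ) = (1 − 0.13341097)·130/6301 = 0.86658903·0.020631646 = 0.017879158.
SE(ȳ) = √(0.017879158) = 0.13371.

0.13371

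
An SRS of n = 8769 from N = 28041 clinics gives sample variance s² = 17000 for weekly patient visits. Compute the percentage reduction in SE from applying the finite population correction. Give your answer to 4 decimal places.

f = n/N = 8769/28041 = 0.31272066.
SE_no-fpc = √(s²/n) = 1.3923532; SE_fpc = √((1−f)s²/n) = 1.154293.
Ratio = √(1−f) = 0.82902312. Reduction = 100·(1 − 0.82902312) = 17.0977%.

17.0977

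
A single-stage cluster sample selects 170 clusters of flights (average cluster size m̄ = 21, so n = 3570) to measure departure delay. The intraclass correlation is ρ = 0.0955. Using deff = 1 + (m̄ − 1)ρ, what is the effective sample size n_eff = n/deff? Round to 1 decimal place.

deff = 1 + (21 − 1)·0.0955 = 1 + 1.91 = 2.91.
n_eff = 3570 / 2.91 = 1226.8.

1226.8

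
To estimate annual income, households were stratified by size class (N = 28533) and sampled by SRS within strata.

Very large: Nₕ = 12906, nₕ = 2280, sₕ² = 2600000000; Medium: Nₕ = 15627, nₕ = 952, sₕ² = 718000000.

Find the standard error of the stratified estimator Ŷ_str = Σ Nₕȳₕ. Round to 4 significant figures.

Var(Ŷ_str) = Σₕ Nₕ²(1 − fₕ)sₕ²/nₕ.
Very large: 12906²·(1 − 2280/12906)·2600000000/2280 = 1.5638676 × 10^14.
Medium: 15627²·(1 − 952/15627)·718000000/952 = 1.7295822 × 10^14.
Sum = 3.2934498 × 10^14.
SE = √(3.2934498 × 10^14) = 1.815 × 10^7.

1.815 × 10^7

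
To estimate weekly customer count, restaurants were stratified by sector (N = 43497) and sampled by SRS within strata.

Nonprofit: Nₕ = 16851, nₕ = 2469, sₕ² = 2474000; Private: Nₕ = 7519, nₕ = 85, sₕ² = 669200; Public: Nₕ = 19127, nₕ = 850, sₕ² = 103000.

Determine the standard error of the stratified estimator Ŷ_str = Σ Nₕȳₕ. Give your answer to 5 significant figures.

851630

Var(Ŷ_str) = Σₕ Nₕ²(1 − fₕ)sₕ²/nₕ.
Nonprofit: 16851²·(1 − 2469/16851)·2474000/2469 = 2.4284187 × 10^11.
Private: 7519²·(1 − 85/7519)·669200/85 = 4.4006786 × 10^11.
Public: 19127²·(1 − 850/19127)·103000/850 = 4.2361377 × 10^10.
Sum = 7.2527111 × 10^11.
SE = √(7.2527111 × 10^11) = 851630.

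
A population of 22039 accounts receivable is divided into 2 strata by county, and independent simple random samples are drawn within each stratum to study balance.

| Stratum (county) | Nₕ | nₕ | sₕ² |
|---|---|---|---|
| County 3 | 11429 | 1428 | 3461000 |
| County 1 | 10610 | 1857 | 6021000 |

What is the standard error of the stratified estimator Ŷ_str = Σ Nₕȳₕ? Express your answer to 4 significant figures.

Var(Ŷ_str) = Σₕ Nₕ²(1 − fₕ)sₕ²/nₕ.
County 3: 11429²·(1 − 1428/11429)·3461000/1428 = 2.7702888 × 10^11.
County 1: 10610²·(1 − 1857/10610)·6021000/1857 = 3.0111267 × 10^11.
Sum = 5.7814155 × 10^11.
SE = √(5.7814155 × 10^11) = 760400.

760400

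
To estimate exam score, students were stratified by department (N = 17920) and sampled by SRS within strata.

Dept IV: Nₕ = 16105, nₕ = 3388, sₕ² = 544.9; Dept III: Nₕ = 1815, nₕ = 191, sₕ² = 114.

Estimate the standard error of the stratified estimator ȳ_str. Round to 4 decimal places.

0.3287

Var(ȳ_str) = Σₕ Wₕ²(1 − fₕ)sₕ²/nₕ with Wₕ = Nₕ/N, N = 17920.
Dept IV: Wₕ = 0.89871652; term = 0.89871652²·(1 − 0.21036945)·544.9/3388 = 0.1025753.
Dept III: Wₕ = 0.10128348; term = 0.10128348²·(1 − 0.10523416)·114/191 = 0.0054784554.
Sum = 0.10805376.
SE = √(0.10805376) = 0.3287.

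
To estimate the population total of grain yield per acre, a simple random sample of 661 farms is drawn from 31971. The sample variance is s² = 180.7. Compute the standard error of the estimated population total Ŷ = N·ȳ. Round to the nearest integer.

Var(Ŷ) = N²·Var(ȳ) = N²·(1 − n/N)·s²/n.
f = 661/31971 = 0.02067499; Var(ȳ) = 0.97932501·180.7/661 = 0.26772168.
Var(Ŷ) = 31971² · 0.26772168 = 2.7365033 × 10^8.
SE(Ŷ) = √(2.7365033 × 10^8) = 16542.

16542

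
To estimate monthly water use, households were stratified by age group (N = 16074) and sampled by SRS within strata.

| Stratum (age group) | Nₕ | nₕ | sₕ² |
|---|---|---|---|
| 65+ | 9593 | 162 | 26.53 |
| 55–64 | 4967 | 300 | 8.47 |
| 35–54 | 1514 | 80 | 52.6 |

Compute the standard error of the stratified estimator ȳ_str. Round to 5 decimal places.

0.25574

Var(ȳ_str) = Σₕ Wₕ²(1 − fₕ)sₕ²/nₕ with Wₕ = Nₕ/N, N = 16074.
65+: Wₕ = 0.59680229; term = 0.59680229²·(1 − 0.01688731)·26.53/162 = 0.057343804.
55–64: Wₕ = 0.30900834; term = 0.30900834²·(1 − 0.06039863)·8.47/300 = 0.0025330642.
35–54: Wₕ = 0.09418937; term = 0.09418937²·(1 − 0.05284016)·52.6/80 = 0.0055248801.
Sum = 0.065401748.
SE = √(0.065401748) = 0.25574.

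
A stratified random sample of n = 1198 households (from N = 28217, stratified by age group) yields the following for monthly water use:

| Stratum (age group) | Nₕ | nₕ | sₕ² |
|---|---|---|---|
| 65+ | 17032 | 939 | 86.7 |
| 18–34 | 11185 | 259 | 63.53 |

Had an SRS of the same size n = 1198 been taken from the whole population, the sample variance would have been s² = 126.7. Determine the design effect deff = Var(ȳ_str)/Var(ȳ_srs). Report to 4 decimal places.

0.6856

Var(ȳ_str) = Σ Wₕ²(1−fₕ)sₕ²/nₕ with Wₕ = Nₕ/28217:
  65+: (17032/28217)²·(1−939/17032)·86.7/939 = 0.031785898
  18–34: (11185/28217)²·(1−259/11185)·63.53/259 = 0.0376491
  → Var(ȳ_str) = 0.069434998.
Var(ȳ_srs) = (1 − 1198/28217)·126.7/1198 = 0.1012694.
deff = 0.069434998 / 0.1012694 = 0.6856.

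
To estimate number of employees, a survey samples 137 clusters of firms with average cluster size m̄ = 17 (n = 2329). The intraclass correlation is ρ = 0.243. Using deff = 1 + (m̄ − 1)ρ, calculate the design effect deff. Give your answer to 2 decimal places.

deff = 1 + (17 − 1)·0.243 = 1 + 3.888 = 4.888.

4.89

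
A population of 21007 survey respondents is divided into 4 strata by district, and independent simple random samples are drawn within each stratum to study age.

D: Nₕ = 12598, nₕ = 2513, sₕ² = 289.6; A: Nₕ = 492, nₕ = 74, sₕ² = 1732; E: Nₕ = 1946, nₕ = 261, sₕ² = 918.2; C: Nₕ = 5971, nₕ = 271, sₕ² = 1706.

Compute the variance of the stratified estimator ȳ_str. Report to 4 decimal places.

0.5557

Var(ȳ_str) = Σₕ Wₕ²(1 − fₕ)sₕ²/nₕ with Wₕ = Nₕ/N, N = 21007.
D: Wₕ = 0.59970486; term = 0.59970486²·(1 − 0.19947611)·289.6/2513 = 0.033178405.
A: Wₕ = 0.02342076; term = 0.02342076²·(1 − 0.15040650)·1732/74 = 0.010907607.
E: Wₕ = 0.09263579; term = 0.09263579²·(1 − 0.13412127)·918.2/261 = 0.026140353.
C: Wₕ = 0.28423859; term = 0.28423859²·(1 − 0.04538603)·1706/271 = 0.48551605.
Sum = 0.55574242.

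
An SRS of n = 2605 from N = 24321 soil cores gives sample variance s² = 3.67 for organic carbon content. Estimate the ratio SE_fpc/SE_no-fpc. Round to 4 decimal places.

0.9449

f = n/N = 2605/24321 = 0.10710908.
SE_no-fpc = √(s²/n) = 0.037534373; SE_fpc = √((1−f)s²/n) = 0.03546732.
Ratio = √(1−f) = 0.94492905.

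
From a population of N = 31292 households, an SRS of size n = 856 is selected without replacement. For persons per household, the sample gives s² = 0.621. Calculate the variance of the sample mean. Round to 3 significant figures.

Under SRS without replacement, Var(ȳ) = (1 − f)·s²/n with f = n/N = 856/31292 = 0.02735523.
Var(ȳ) = (1 − 0.02735523)·0.621/856 = 0.97264477·7.2546729 × 10^-4 = 7.0562196 × 10^-4.

7.06 × 10^-4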